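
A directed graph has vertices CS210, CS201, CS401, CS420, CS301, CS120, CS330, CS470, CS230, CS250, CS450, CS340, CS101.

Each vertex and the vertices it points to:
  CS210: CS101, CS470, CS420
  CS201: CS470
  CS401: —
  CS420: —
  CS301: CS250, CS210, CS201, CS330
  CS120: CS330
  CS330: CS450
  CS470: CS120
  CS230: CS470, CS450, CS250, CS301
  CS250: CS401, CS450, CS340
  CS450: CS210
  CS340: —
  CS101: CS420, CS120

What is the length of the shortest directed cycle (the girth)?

For each vertex v, BFS finds the shortest path from v back to v.
The shortest such closed walk is CS210 → CS470 → CS120 → CS330 → CS450 → CS210, length 5.

5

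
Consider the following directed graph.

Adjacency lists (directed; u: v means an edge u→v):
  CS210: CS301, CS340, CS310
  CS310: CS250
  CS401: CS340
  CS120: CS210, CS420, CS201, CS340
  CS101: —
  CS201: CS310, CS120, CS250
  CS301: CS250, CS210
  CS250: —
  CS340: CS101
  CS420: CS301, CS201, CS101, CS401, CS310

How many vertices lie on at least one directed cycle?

5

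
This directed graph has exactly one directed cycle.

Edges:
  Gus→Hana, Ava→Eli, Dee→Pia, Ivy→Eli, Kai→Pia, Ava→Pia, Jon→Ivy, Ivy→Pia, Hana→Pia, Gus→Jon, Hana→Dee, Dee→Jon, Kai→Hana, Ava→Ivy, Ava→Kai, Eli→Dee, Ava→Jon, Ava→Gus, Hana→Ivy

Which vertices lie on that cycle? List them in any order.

DFS with gray/black marking from Eli:
Eli gray
  Dee gray
    Pia gray
    Pia black
    Jon gray
      Ivy gray
        Ivy→Pia: Pia black — skip
        Ivy→Eli: Eli is gray → back edge
Back edge closes the cycle Eli → Dee → Jon → Ivy → Eli; its vertices are {Dee, Eli, Ivy, Jon}.

Dee, Eli, Ivy, Jon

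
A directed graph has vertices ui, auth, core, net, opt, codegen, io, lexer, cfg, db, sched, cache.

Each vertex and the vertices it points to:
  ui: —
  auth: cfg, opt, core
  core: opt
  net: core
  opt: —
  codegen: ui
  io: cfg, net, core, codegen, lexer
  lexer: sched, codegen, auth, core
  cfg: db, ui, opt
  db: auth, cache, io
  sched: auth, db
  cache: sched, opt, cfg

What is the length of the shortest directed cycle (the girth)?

For each vertex v, BFS finds the shortest path from v back to v.
The shortest such closed walk is cache → sched → db → cache, length 3.

3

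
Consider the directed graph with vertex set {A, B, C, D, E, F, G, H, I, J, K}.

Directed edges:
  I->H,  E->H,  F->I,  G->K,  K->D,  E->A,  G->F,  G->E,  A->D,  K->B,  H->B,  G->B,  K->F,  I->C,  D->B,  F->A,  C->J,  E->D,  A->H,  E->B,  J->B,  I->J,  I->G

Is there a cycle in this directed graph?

DFS with white/gray/black marking, starting from B:
B gray
B black
A gray
  H gray
    H→B: B black — skip
  H black
  D gray
    D→B: B black — skip
  D black
A black
C gray
  J gray
    J→B: B black — skip
  J black
C black
E gray
  E→B: B black — skip
  E→D: D black — skip
  E→A: A black — skip
  E→H: H black — skip
E black
F gray
  F→A: A black — skip
  I gray
    I→J: J black — skip
    I→C: C black — skip
    G gray
      G→F: F is gray → back edge
Back edge found, so a cycle exists: F → I → G → F.

Yes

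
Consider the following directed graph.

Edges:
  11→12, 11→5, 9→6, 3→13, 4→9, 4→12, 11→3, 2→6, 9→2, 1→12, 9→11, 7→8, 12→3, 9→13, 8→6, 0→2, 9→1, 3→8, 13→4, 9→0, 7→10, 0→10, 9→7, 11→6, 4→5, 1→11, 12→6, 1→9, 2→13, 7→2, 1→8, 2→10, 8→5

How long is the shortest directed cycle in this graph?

For each vertex v, BFS finds the shortest path from v back to v.
The shortest such closed walk is 9 → 1 → 9, length 2.

2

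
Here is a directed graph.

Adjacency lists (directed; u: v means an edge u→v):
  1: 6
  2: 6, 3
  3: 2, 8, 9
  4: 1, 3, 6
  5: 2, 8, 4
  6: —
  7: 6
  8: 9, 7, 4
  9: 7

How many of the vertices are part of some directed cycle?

A vertex is on a directed cycle iff it belongs to a strongly connected component of size ≥ 2 (or has a self-loop).
The vertices on cycles are {2, 3, 4, 8} — 4 in total.

4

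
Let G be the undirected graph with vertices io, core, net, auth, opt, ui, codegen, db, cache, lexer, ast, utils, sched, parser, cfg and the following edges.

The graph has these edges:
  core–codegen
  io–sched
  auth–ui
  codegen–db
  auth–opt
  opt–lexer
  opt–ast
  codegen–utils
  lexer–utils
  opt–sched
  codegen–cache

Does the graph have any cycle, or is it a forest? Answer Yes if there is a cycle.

No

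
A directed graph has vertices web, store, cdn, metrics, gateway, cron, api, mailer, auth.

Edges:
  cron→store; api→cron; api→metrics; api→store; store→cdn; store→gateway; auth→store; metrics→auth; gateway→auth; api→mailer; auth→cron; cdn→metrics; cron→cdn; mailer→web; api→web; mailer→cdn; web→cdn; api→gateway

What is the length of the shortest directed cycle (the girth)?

3

For each vertex v, BFS finds the shortest path from v back to v.
The shortest such closed walk is store → gateway → auth → store, length 3.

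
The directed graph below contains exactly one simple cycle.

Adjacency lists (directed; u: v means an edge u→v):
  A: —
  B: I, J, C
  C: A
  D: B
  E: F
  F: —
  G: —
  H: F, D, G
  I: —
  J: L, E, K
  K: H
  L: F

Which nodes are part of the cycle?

B, D, H, J, K

DFS with gray/black marking from D:
D gray
  B gray
    I gray
    I black
    J gray
      L gray
        F gray
        F black
      L black
      E gray
        E→F: F black — skip
      E black
      K gray
        H gray
          H→F: F black — skip
          H→D: D is gray → back edge
Back edge closes the cycle D → B → J → K → H → D; its vertices are {B, D, H, J, K}.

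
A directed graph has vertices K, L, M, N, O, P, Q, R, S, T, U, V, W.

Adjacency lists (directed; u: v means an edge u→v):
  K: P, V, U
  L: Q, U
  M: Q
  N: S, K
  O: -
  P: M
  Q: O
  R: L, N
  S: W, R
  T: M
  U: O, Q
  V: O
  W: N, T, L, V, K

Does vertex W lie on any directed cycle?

Yes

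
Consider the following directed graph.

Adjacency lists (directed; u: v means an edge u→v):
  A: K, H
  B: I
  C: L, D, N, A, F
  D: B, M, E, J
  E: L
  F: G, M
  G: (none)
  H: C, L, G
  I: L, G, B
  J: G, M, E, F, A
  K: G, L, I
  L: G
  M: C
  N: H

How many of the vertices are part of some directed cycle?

10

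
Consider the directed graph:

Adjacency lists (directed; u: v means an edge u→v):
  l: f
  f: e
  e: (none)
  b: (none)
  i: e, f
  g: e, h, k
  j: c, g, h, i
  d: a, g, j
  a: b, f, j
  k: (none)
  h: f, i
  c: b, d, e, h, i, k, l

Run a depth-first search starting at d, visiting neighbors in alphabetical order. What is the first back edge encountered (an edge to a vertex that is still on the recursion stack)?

DFS from d (visiting neighbors in alphabetical order); mark gray on enter, black on exit:
d gray
  a gray
    b gray
    b black
    f gray
      e gray
      e black
    f black
    j gray
      c gray
        c→b: b black — skip
        c→d: d is gray → back edge
First back edge: c → d.

c→d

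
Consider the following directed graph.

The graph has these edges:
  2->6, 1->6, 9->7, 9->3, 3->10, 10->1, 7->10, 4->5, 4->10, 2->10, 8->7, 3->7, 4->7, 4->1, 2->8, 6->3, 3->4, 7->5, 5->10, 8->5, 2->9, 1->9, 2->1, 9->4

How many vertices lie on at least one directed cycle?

8

A vertex is on a directed cycle iff it belongs to a strongly connected component of size ≥ 2 (or has a self-loop).
The vertices on cycles are {1, 3, 4, 5, 6, 7, 9, 10} — 8 in total.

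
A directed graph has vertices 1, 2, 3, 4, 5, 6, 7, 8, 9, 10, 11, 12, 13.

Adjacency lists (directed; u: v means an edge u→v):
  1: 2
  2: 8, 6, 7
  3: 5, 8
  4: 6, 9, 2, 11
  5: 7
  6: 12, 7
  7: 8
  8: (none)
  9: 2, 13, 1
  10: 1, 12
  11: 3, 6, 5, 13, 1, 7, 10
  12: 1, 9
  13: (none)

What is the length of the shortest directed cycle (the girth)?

For each vertex v, BFS finds the shortest path from v back to v.
The shortest such closed walk is 9 → 2 → 6 → 12 → 9, length 4.

4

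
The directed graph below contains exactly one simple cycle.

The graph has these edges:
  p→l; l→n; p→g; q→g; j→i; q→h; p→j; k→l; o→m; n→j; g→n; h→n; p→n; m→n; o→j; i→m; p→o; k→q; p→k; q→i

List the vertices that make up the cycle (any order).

i, j, m, n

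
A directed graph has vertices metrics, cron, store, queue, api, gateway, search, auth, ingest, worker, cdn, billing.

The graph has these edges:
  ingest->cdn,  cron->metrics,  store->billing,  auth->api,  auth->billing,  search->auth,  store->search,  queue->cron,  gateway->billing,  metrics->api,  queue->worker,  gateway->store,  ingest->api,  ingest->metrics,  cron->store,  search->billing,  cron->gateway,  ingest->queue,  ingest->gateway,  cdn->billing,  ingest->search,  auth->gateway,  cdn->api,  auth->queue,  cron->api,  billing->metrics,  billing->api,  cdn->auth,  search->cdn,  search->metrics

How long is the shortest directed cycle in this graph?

For each vertex v, BFS finds the shortest path from v back to v.
The shortest such closed walk is auth → gateway → store → search → auth, length 4.

4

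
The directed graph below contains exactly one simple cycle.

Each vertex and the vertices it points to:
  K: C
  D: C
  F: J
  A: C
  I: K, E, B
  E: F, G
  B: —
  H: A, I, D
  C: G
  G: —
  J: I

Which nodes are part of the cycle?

E, F, I, J

DFS with gray/black marking from I:
I gray
  K gray
    C gray
      G gray
      G black
    C black
  K black
  E gray
    F gray
      J gray
        J→I: I is gray → back edge
Back edge closes the cycle I → E → F → J → I; its vertices are {E, F, I, J}.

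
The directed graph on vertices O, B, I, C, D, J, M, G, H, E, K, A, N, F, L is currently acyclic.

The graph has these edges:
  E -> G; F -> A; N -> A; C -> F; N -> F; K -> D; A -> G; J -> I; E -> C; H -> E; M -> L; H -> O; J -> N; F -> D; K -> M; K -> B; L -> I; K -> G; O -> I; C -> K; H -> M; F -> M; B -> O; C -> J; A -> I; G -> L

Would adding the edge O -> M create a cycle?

Adding O→M creates a cycle iff M can already reach O.
Explore from M: no path reaches O. The graph stays acyclic.

No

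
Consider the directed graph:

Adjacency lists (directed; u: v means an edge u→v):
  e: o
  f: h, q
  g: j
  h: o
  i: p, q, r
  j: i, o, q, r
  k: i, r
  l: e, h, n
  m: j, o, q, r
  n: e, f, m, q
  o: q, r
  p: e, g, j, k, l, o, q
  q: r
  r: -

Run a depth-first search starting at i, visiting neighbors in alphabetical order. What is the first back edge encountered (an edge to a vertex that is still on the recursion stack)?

j→i

DFS from i (visiting neighbors in alphabetical order); mark gray on enter, black on exit:
i gray
  p gray
    e gray
      o gray
        q gray
          r gray
          r black
        q black
        o→r: r black — skip
      o black
    e black
    g gray
      j gray
        j→i: i is gray → back edge
First back edge: j → i.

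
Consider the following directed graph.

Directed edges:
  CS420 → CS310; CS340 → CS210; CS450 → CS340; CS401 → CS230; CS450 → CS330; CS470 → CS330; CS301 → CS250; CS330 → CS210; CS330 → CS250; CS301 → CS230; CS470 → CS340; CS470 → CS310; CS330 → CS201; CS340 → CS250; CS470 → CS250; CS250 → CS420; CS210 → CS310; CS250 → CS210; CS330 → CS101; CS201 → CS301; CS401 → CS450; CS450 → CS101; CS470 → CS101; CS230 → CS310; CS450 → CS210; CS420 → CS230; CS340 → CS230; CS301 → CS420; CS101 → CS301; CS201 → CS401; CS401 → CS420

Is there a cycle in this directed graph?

Yes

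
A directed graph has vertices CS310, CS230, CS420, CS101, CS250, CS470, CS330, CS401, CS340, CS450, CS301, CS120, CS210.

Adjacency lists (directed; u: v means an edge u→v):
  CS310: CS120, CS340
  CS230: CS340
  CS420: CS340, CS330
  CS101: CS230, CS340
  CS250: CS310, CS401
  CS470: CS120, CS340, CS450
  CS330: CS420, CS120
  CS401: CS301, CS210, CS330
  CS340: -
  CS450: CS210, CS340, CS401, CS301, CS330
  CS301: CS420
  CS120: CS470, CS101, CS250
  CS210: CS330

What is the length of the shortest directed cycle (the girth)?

For each vertex v, BFS finds the shortest path from v back to v.
The shortest such closed walk is CS120 → CS470 → CS120, length 2.

2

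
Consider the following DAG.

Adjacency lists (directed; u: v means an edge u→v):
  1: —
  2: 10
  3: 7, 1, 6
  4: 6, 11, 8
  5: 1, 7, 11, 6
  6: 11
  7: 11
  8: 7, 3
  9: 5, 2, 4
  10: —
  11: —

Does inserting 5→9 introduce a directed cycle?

Yes

Adding 5→9 creates a cycle iff 9 can already reach 5.
Path from 9: 9 → 5.
So 9 → … → 5 → 9 is a cycle.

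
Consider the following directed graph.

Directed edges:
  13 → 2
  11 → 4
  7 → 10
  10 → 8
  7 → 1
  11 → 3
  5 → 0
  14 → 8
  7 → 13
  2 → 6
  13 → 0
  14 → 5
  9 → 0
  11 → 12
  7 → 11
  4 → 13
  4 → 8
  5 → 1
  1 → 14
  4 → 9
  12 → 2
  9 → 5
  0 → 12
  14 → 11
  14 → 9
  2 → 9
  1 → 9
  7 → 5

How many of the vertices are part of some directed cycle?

10

A vertex is on a directed cycle iff it belongs to a strongly connected component of size ≥ 2 (or has a self-loop).
The vertices on cycles are {0, 1, 2, 4, 5, 9, 11, 12, 13, 14} — 10 in total.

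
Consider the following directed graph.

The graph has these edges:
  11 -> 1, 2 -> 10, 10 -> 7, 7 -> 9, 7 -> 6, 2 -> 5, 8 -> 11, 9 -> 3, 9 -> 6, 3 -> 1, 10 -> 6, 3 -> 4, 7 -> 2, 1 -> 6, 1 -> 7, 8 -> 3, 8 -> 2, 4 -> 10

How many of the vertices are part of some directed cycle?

A vertex is on a directed cycle iff it belongs to a strongly connected component of size ≥ 2 (or has a self-loop).
The vertices on cycles are {1, 2, 3, 4, 7, 9, 10} — 7 in total.

7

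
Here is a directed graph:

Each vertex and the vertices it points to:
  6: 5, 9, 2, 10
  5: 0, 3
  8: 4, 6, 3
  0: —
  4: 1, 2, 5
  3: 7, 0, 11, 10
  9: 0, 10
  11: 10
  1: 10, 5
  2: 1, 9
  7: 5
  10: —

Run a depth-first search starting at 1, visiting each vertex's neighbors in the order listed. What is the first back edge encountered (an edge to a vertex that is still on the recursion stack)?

DFS from 1 (visiting each vertex's neighbors in the order listed); mark gray on enter, black on exit:
1 gray
  10 gray
  10 black
  5 gray
    0 gray
    0 black
    3 gray
      7 gray
        7→5: 5 is gray → back edge
First back edge: 7 → 5.

7→5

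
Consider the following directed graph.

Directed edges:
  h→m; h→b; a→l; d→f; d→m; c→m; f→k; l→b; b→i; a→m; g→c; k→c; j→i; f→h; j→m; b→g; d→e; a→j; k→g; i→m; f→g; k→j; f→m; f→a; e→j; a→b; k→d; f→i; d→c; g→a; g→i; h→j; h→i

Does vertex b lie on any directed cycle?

Yes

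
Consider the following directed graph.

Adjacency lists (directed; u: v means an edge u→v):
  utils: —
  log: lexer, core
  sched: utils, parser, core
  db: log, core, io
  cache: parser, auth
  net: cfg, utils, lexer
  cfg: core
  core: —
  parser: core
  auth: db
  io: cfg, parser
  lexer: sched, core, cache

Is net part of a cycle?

net lies on a cycle iff there is a path from net back to itself.
Exploring from net, it never reaches itself; equivalently, its strongly connected component is a singleton.

No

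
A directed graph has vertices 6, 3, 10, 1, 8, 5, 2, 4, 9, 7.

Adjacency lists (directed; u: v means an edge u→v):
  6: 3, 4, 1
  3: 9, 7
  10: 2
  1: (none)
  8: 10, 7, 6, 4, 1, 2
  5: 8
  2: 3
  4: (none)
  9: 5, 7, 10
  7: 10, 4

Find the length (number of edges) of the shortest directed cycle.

For each vertex v, BFS finds the shortest path from v back to v.
The shortest such closed walk is 2 → 3 → 7 → 10 → 2, length 4.

4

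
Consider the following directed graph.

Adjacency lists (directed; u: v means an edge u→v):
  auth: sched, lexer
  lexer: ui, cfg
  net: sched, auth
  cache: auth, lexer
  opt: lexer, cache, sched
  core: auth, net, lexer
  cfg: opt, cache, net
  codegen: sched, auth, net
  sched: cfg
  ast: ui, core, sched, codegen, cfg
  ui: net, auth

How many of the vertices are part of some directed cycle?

8

A vertex is on a directed cycle iff it belongs to a strongly connected component of size ≥ 2 (or has a self-loop).
The vertices on cycles are {ui, cfg, net, opt, auth, cache, lexer, sched} — 8 in total.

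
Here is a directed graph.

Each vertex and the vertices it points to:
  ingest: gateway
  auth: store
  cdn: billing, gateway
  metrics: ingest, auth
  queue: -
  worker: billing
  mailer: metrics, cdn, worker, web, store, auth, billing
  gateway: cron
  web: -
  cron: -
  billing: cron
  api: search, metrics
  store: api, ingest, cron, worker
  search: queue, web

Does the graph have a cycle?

Yes

DFS with white/gray/black marking, starting from ingest:
ingest gray
  gateway gray
    cron gray
    cron black
  gateway black
ingest black
auth gray
  store gray
    api gray
      search gray
        queue gray
        queue black
        web gray
        web black
      search black
      metrics gray
        metrics→ingest: ingest black — skip
        metrics→auth: auth is gray → back edge
Back edge found, so a cycle exists: auth → store → api → metrics → auth.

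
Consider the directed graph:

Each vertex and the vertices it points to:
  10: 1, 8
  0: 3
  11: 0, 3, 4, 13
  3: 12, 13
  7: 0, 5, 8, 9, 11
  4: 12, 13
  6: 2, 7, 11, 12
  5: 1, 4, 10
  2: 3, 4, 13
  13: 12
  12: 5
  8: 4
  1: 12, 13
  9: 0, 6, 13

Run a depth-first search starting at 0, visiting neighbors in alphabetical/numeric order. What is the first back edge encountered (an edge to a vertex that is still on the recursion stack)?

1->12

DFS from 0 (visiting neighbors in alphabetical/numeric order); mark gray on enter, black on exit:
0 gray
  3 gray
    12 gray
      5 gray
        1 gray
          1→12: 12 is gray → back edge
First back edge: 1 → 12.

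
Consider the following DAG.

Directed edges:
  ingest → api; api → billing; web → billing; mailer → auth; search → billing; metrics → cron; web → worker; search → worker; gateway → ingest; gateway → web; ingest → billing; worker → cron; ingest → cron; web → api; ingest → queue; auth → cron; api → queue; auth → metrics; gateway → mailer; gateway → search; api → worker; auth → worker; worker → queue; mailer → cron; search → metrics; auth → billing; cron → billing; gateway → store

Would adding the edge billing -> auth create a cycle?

Yes

Adding billing→auth creates a cycle iff auth can already reach billing.
Path from auth: auth → billing.
So auth → … → billing → auth is a cycle.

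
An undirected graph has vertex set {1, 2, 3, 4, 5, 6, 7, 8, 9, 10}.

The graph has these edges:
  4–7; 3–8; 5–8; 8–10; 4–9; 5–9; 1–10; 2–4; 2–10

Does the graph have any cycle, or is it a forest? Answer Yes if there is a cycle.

Yes

DFS, tracking each vertex's parent; an edge to a visited non-parent vertex closes a cycle.
Start from 5:
visit 5 (parent –)
  visit 8 (parent 5)
    8–5: parent, skip
    visit 3 (parent 8)
      3–8: parent, skip
    visit 10 (parent 8)
      visit 2 (parent 10)
        2–10: parent, skip
        visit 4 (parent 2)
          4–2: parent, skip
          visit 9 (parent 4)
            9–4: parent, skip
            9–5: 5 visited and ≠ parent → cycle
Cycle: 5 – 8 – 10 – 2 – 4 – 9 – 5.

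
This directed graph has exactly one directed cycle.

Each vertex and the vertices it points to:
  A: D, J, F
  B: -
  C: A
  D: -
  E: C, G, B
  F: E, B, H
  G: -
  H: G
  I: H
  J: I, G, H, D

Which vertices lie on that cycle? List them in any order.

A, C, E, F

DFS with gray/black marking from A:
A gray
  D gray
  D black
  J gray
    I gray
      H gray
        G gray
        G black
      H black
    I black
    J→G: G black — skip
    J→H: H black — skip
    J→D: D black — skip
  J black
  F gray
    E gray
      C gray
        C→A: A is gray → back edge
Back edge closes the cycle A → F → E → C → A; its vertices are {A, C, E, F}.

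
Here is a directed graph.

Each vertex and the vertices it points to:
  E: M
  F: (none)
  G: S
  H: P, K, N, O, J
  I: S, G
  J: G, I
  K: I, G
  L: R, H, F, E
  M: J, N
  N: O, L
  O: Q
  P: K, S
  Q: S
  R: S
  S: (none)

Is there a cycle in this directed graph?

Yes

DFS with white/gray/black marking, starting from N:
N gray
  O gray
    Q gray
      S gray
      S black
    Q black
  O black
  L gray
    R gray
      R→S: S black — skip
    R black
    H gray
      P gray
        K gray
          I gray
            I→S: S black — skip
            G gray
              G→S: S black — skip
            G black
          I black
          K→G: G black — skip
        K black
        P→S: S black — skip
      P black
      H→K: K black — skip
      H→N: N is gray → back edge
Back edge found, so a cycle exists: N → L → H → N.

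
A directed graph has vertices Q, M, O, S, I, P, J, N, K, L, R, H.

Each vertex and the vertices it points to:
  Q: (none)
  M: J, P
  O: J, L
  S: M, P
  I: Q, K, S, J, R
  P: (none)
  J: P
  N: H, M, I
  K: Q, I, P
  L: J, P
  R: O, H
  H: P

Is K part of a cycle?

Yes

K is on a cycle iff K can reach itself via ≥1 edge.
K → I → K — yes.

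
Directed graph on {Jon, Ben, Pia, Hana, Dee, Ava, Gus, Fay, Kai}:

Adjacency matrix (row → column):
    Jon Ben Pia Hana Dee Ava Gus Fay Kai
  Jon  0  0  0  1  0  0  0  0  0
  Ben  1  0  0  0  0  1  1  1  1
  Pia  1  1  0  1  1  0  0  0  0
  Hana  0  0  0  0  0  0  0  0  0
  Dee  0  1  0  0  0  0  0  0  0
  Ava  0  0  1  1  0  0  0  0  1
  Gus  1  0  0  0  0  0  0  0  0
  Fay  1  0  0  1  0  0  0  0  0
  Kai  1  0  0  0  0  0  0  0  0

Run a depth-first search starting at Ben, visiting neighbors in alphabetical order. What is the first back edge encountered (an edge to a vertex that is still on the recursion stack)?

Pia->Ben

DFS from Ben (visiting neighbors in alphabetical order); mark gray on enter, black on exit:
Ben gray
  Ava gray
    Hana gray
    Hana black
    Kai gray
      Jon gray
        Jon→Hana: Hana black — skip
      Jon black
    Kai black
    Pia gray
      Pia→Ben: Ben is gray → back edge
First back edge: Pia → Ben.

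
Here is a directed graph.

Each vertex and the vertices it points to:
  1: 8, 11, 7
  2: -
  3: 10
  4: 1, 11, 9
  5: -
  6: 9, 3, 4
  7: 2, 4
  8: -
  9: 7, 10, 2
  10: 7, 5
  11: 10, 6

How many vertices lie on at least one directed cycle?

A vertex is on a directed cycle iff it belongs to a strongly connected component of size ≥ 2 (or has a self-loop).
The vertices on cycles are {1, 3, 4, 6, 7, 9, 10, 11} — 8 in total.

8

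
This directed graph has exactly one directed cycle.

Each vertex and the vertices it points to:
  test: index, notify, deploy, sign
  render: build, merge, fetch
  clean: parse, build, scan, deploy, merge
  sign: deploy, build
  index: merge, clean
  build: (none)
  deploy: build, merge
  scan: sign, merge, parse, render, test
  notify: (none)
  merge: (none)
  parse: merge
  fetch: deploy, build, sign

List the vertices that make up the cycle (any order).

scan, test, clean, index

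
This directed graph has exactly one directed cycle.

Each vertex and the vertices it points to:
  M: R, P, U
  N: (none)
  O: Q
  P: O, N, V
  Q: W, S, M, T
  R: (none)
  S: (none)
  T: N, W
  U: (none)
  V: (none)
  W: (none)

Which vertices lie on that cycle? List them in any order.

DFS with gray/black marking from P:
P gray
  O gray
    Q gray
      W gray
      W black
      S gray
      S black
      M gray
        R gray
        R black
        M→P: P is gray → back edge
Back edge closes the cycle P → O → Q → M → P; its vertices are {M, O, P, Q}.

M, O, P, Q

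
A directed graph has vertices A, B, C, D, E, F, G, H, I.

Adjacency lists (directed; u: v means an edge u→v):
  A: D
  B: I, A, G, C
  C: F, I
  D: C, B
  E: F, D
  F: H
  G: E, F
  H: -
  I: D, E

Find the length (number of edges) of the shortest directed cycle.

3

For each vertex v, BFS finds the shortest path from v back to v.
The shortest such closed walk is D → B → A → D, length 3.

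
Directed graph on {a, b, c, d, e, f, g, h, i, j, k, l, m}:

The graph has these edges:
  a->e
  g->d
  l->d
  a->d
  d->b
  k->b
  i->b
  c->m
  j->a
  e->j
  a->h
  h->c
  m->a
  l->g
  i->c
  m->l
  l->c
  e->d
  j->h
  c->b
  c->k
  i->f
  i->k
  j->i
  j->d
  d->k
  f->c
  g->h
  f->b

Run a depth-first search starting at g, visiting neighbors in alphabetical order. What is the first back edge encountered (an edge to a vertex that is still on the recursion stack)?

DFS from g (visiting neighbors in alphabetical order); mark gray on enter, black on exit:
g gray
  d gray
    b gray
    b black
    k gray
      k→b: b black — skip
    k black
  d black
  h gray
    c gray
      c→b: b black — skip
      c→k: k black — skip
      m gray
        a gray
          a→d: d black — skip
          e gray
            e→d: d black — skip
            j gray
              j→a: a is gray → back edge
First back edge: j → a.

j→a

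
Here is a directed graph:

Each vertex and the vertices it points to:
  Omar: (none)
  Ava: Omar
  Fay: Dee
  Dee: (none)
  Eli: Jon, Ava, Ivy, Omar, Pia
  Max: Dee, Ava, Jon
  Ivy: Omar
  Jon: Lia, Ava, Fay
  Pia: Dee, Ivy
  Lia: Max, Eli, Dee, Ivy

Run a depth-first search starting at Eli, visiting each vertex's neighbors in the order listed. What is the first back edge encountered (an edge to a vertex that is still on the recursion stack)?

DFS from Eli (visiting each vertex's neighbors in the order listed); mark gray on enter, black on exit:
Eli gray
  Jon gray
    Lia gray
      Max gray
        Dee gray
        Dee black
        Ava gray
          Omar gray
          Omar black
        Ava black
        Max→Jon: Jon is gray → back edge
First back edge: Max → Jon.

Max→Jon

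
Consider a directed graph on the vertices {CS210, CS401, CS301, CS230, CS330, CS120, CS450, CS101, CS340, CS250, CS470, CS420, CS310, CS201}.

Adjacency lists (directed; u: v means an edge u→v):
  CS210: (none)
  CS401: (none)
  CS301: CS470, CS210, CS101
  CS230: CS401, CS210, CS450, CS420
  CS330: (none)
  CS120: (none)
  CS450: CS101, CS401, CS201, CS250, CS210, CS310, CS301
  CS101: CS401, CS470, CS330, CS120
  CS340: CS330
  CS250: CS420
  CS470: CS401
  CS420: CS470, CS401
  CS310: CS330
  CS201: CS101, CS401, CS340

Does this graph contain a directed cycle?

No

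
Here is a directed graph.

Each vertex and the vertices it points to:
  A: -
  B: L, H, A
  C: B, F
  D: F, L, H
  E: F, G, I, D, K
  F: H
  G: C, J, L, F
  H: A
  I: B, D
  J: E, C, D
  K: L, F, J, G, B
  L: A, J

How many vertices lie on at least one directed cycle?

A vertex is on a directed cycle iff it belongs to a strongly connected component of size ≥ 2 (or has a self-loop).
The vertices on cycles are {B, C, D, E, G, I, J, K, L} — 9 in total.

9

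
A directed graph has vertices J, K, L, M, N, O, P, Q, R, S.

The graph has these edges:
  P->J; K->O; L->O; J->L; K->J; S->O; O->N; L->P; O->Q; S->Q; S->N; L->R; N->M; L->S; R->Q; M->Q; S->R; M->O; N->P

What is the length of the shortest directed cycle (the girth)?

For each vertex v, BFS finds the shortest path from v back to v.
The shortest such closed walk is J → L → P → J, length 3.

3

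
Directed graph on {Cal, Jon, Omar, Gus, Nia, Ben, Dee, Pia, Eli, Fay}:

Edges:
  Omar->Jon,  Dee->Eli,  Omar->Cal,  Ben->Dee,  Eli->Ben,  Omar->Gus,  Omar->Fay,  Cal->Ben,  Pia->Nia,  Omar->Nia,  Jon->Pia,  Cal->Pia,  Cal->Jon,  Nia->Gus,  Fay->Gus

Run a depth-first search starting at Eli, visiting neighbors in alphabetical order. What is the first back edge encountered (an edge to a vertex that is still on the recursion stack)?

DFS from Eli (visiting neighbors in alphabetical order); mark gray on enter, black on exit:
Eli gray
  Ben gray
    Dee gray
      Dee→Eli: Eli is gray → back edge
First back edge: Dee → Eli.

Dee→Eli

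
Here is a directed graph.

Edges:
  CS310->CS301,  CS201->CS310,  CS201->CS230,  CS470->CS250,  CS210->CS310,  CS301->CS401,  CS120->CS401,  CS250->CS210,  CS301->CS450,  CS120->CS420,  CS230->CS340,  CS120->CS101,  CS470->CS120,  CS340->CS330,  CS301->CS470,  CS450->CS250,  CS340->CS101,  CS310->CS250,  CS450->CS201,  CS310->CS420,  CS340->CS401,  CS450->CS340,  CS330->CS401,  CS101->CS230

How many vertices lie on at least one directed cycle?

A vertex is on a directed cycle iff it belongs to a strongly connected component of size ≥ 2 (or has a self-loop).
The vertices on cycles are {CS101, CS201, CS210, CS230, CS250, CS301, CS310, CS340, CS450, CS470} — 10 in total.

10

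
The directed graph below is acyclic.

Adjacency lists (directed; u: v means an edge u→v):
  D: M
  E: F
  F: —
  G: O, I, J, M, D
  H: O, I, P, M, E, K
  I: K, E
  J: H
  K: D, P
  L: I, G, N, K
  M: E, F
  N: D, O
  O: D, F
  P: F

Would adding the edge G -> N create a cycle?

Adding G→N creates a cycle iff N can already reach G.
Explore from N: no path reaches G. The graph stays acyclic.

No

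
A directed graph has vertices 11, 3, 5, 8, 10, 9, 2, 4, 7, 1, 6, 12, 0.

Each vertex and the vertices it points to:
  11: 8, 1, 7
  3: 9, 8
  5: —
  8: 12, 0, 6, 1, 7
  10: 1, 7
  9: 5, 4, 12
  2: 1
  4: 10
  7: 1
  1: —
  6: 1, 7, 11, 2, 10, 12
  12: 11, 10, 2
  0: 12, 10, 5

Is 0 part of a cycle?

Yes

0 is on a cycle iff 0 can reach itself via ≥1 edge.
0 → 12 → 11 → 8 → 0 — yes.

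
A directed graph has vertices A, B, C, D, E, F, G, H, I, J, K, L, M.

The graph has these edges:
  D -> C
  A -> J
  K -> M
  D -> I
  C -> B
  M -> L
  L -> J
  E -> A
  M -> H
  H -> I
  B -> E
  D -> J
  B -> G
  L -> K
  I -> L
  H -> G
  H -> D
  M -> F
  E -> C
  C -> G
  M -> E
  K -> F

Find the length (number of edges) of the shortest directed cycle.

3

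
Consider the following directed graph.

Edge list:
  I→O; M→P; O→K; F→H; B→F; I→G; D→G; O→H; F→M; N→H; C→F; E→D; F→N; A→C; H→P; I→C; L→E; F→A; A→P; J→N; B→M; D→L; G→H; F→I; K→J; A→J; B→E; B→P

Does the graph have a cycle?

Yes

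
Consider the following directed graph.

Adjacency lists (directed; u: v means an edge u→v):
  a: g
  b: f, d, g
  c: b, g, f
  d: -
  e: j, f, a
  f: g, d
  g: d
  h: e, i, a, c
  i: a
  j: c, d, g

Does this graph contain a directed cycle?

No

DFS with white/gray/black marking, starting from a:
a gray
  g gray
    d gray
    d black
  g black
a black
b gray
  f gray
    f→g: g black — skip
    f→d: d black — skip
  f black
  b→d: d black — skip
  b→g: g black — skip
b black
c gray
  c→b: b black — skip
  c→g: g black — skip
  c→f: f black — skip
c black
e gray
  j gray
    j→c: c black — skip
    j→d: d black — skip
    j→g: g black — skip
  j black
  e→f: f black — skip
  e→a: a black — skip
e black
h gray
  h→e: e black — skip
  i gray
    i→a: a black — skip
  i black
  h→a: a black — skip
  h→c: c black — skip
h black
Every edge goes to a white or black vertex — no back edge, so the graph is acyclic.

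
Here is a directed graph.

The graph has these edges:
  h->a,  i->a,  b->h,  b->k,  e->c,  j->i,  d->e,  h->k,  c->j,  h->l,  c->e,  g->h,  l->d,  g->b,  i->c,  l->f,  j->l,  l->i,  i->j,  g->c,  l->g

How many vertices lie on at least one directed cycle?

A vertex is on a directed cycle iff it belongs to a strongly connected component of size ≥ 2 (or has a self-loop).
The vertices on cycles are {b, c, d, e, g, h, i, j, l} — 9 in total.

9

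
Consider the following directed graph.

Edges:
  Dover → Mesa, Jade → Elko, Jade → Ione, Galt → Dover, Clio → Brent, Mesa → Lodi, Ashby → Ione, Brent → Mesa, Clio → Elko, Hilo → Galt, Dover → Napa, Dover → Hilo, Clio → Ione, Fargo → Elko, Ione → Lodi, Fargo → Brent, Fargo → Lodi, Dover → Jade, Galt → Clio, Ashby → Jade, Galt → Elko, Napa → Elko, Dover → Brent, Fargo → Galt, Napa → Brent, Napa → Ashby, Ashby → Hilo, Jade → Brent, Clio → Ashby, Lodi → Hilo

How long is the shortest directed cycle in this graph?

3

For each vertex v, BFS finds the shortest path from v back to v.
The shortest such closed walk is Galt → Dover → Hilo → Galt, length 3.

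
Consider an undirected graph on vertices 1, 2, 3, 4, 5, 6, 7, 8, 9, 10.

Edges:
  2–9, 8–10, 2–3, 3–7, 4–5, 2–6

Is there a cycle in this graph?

No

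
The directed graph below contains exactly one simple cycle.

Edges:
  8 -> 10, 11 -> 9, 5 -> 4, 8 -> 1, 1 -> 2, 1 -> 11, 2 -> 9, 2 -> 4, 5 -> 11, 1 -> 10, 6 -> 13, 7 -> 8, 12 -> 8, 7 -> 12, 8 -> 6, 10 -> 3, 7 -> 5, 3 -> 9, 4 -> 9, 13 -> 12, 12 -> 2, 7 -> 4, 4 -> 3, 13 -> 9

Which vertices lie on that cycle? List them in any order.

6, 8, 12, 13

DFS with gray/black marking from 8:
8 gray
  1 gray
    10 gray
      3 gray
        9 gray
        9 black
      3 black
    10 black
    2 gray
      4 gray
        4→3: 3 black — skip
        4→9: 9 black — skip
      4 black
      2→9: 9 black — skip
    2 black
    11 gray
      11→9: 9 black — skip
    11 black
  1 black
  6 gray
    13 gray
      12 gray
        12→8: 8 is gray → back edge
Back edge closes the cycle 8 → 6 → 13 → 12 → 8; its vertices are {6, 8, 12, 13}.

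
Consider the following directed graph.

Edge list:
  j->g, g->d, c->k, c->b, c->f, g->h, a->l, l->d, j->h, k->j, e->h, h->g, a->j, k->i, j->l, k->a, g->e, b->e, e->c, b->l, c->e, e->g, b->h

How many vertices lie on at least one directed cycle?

A vertex is on a directed cycle iff it belongs to a strongly connected component of size ≥ 2 (or has a self-loop).
The vertices on cycles are {a, b, c, e, g, h, j, k} — 8 in total.

8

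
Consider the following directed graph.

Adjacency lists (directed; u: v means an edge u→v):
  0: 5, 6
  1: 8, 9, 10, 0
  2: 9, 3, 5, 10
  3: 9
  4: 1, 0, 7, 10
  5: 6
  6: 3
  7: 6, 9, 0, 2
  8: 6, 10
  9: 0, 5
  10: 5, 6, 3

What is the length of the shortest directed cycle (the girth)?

For each vertex v, BFS finds the shortest path from v back to v.
The shortest such closed walk is 0 → 6 → 3 → 9 → 0, length 4.

4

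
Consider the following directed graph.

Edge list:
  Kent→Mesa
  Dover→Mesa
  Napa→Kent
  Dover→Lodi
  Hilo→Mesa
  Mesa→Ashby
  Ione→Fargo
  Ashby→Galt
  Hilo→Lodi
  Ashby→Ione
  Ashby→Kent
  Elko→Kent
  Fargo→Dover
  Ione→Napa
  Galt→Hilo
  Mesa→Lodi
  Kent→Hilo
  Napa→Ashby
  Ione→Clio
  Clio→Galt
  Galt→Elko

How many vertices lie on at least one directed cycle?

A vertex is on a directed cycle iff it belongs to a strongly connected component of size ≥ 2 (or has a self-loop).
The vertices on cycles are {Clio, Elko, Galt, Hilo, Ione, Kent, Mesa, Napa, Ashby, Dover, Fargo} — 11 in total.

11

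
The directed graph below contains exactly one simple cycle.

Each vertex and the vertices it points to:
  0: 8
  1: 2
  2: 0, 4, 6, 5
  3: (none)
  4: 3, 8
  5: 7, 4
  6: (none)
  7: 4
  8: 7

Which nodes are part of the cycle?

4, 7, 8

DFS with gray/black marking from 4:
4 gray
  3 gray
  3 black
  8 gray
    7 gray
      7→4: 4 is gray → back edge
Back edge closes the cycle 4 → 8 → 7 → 4; its vertices are {4, 7, 8}.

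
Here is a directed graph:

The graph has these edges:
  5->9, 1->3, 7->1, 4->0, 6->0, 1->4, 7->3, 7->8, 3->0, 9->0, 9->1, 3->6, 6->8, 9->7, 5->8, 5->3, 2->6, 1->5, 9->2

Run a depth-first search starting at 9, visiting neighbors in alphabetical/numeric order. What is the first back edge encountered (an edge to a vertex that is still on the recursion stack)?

5->9

DFS from 9 (visiting neighbors in alphabetical/numeric order); mark gray on enter, black on exit:
9 gray
  0 gray
  0 black
  1 gray
    3 gray
      3→0: 0 black — skip
      6 gray
        6→0: 0 black — skip
        8 gray
        8 black
      6 black
    3 black
    4 gray
      4→0: 0 black — skip
    4 black
    5 gray
      5→3: 3 black — skip
      5→8: 8 black — skip
      5→9: 9 is gray → back edge
First back edge: 5 → 9.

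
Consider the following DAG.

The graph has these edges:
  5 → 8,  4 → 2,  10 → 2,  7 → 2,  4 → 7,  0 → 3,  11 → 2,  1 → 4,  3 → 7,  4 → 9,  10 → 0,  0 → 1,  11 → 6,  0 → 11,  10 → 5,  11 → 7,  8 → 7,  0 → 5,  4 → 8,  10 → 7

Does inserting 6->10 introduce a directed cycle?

Yes

Adding 6→10 creates a cycle iff 10 can already reach 6.
Path from 10: 10 → 0 → 11 → 6.
So 10 → … → 6 → 10 is a cycle.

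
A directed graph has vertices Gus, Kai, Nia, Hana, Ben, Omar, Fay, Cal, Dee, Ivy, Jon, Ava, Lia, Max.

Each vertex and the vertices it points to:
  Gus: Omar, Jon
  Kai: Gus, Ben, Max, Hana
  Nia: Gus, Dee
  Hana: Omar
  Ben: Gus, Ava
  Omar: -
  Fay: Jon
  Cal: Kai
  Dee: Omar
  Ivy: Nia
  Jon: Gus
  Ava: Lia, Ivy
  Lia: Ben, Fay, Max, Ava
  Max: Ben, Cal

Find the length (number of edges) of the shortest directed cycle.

2

For each vertex v, BFS finds the shortest path from v back to v.
The shortest such closed walk is Lia → Ava → Lia, length 2.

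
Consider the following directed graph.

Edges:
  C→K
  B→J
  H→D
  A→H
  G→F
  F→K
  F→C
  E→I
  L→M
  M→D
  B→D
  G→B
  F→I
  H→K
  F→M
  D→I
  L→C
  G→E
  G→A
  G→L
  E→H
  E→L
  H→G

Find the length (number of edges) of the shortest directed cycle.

3

For each vertex v, BFS finds the shortest path from v back to v.
The shortest such closed walk is G → A → H → G, length 3.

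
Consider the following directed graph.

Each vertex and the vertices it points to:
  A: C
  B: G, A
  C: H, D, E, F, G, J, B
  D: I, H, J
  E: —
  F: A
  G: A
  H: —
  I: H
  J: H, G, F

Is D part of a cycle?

Yes

D is on a cycle iff D can reach itself via ≥1 edge.
D → J → G → A → C → D — yes.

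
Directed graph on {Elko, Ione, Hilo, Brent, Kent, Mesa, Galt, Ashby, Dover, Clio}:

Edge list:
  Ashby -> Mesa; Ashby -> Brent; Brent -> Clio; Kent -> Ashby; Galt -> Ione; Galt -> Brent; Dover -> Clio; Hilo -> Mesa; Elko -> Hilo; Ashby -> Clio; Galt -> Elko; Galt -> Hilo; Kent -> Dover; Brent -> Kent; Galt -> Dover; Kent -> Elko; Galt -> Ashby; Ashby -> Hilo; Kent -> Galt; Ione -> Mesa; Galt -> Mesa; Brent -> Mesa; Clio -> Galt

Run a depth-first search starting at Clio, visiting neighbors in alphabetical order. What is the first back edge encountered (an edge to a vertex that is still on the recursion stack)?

DFS from Clio (visiting neighbors in alphabetical order); mark gray on enter, black on exit:
Clio gray
  Galt gray
    Ashby gray
      Brent gray
        Brent→Clio: Clio is gray → back edge
First back edge: Brent → Clio.

Brent→Clio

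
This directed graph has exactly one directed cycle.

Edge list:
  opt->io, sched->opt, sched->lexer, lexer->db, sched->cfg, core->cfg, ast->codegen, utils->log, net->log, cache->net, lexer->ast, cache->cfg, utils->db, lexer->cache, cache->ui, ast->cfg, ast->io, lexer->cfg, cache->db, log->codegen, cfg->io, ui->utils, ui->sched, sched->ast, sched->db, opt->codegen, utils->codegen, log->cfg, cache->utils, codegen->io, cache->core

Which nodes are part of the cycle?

ui, cache, lexer, sched

DFS with gray/black marking from cache:
cache gray
  ui gray
    utils gray
      db gray
      db black
      codegen gray
        io gray
        io black
      codegen black
      log gray
        cfg gray
          cfg→io: io black — skip
        cfg black
        log→codegen: codegen black — skip
      log black
    utils black
    sched gray
      ast gray
        ast→cfg: cfg black — skip
        ast→codegen: codegen black — skip
        ast→io: io black — skip
      ast black
      sched→db: db black — skip
      sched→cfg: cfg black — skip
      opt gray
        opt→codegen: codegen black — skip
        opt→io: io black — skip
      opt black
      lexer gray
        lexer→cfg: cfg black — skip
        lexer→db: db black — skip
        lexer→ast: ast black — skip
        lexer→cache: cache is gray → back edge
Back edge closes the cycle cache → ui → sched → lexer → cache; its vertices are {ui, cache, lexer, sched}.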